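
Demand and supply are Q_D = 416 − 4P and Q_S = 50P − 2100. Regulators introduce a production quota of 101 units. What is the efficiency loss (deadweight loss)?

2233.65

In inverse form: demand P = 104 − 0.25Q, supply P = 42 + 0.02Q.
Competitive equilibrium: 104 − 0.25Q = 42 + 0.02Q → Q* = 229.6296, P* = 46.5926.
At Q = 101: demand price = 104 − 0.25·101 = 78.75; supply price = 42 + 0.02·101 = 44.02.
ΔQ = 229.6296 − 101 = 128.6296; wedge = 78.75 − 44.02 = 34.73.
Deadweight loss = ½ × 128.6296 × 34.73 = 2233.65.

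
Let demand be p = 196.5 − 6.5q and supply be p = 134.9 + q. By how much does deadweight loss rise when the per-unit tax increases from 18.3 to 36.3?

Competitive equilibrium: 196.5 − 6.5q = 134.9 + q → q* = 8.2133, p* = 143.1133.
For a per-unit tax t: Δq = t/7.5, so DWL = ½·t·(t/7.5) = t²/15.
At t = 18.3: DWL = 22.326. At t = 36.3: DWL = 87.846.
Increase = 87.846 − 22.326 = 65.52.

65.52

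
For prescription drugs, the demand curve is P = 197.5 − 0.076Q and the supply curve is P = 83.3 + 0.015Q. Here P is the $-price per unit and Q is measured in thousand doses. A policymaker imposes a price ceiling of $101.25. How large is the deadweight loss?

$154.53 thousand

Competitive equilibrium: 197.5 − 0.076Q = 83.3 + 0.015Q → Q* = 1254.9451, P* = 102.1242.
At the ceiling P = 101.25, quantity supplied = (101.25 − 83.3)/0.015 = 1196.6667.
Willingness to pay at Q' = 1196.6667: 197.5 − 0.076·1196.6667 = 106.5533.
ΔQ = 1254.9451 − 1196.6667 = 58.2784; wedge = 106.5533 − 101.25 = 5.3033.
The triangle = ½ × 58.2784 × 5.3033 = $154.53 thousand.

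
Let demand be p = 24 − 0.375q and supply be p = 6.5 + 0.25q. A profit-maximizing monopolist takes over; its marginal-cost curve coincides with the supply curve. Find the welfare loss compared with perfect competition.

Competitive equilibrium: 24 − 0.375q = 6.5 + 0.25q → q* = 28, p* = 13.5.
Marginal revenue: MR = 24 − 0.75q. Set MR = MC: 24 − 0.75q = 6.5 + 0.25q → q_m = 17.5.
Price p_m = 24 − 0.375·17.5 = 17.4375; MC(q_m) = 6.5 + 0.25·17.5 = 10.875.
Competitive q* = 28, so Δq = 10.5; wedge = 17.4375 − 10.875 = 6.5625.
Welfare loss = ½ × 10.5 × 6.5625 = 34.45.

34.45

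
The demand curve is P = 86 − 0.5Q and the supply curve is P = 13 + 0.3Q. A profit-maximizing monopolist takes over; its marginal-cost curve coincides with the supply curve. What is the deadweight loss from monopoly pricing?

492.70

Competitive equilibrium: 86 − 0.5Q = 13 + 0.3Q → Q* = 91.25, P* = 40.375.
Marginal revenue: MR = 86 − Q. Set MR = MC: 86 − Q = 13 + 0.3Q → Q_m = 56.1538.
Price P_m = 86 − 0.5·56.1538 = 57.9231; MC(Q_m) = 13 + 0.3·56.1538 = 29.8461.
Competitive Q* = 91.25, so ΔQ = 35.0962; wedge = 57.9231 − 29.8461 = 28.077.
The triangle = ½ × 35.0962 × 28.077 = 492.70.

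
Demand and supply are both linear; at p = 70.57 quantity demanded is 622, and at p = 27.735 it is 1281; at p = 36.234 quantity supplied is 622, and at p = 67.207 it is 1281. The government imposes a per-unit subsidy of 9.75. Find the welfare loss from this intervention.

424.39

Demand slope = (27.735 − 70.57)/(1281 − 622) = −0.065, so p = 111 − 0.065q.
Supply slope = (67.207 − 36.234)/(1281 − 622) = 0.047, so p = 7 + 0.047q.
Competitive equilibrium: 111 − 0.065q = 7 + 0.047q → q* = 928.5714, p* = 50.6429.
The subsidy lowers effective supply by 9.75: p = 0.047q − 2.75.
New quantity: 111 − 0.065q = 0.047q − 2.75 → q' = 1015.625.
Overproduction Δq = 1015.625 − 928.5714 = 87.0536; wedge = subsidy = 9.75.
The triangle = ½ × 87.0536 × 9.75 = 424.39.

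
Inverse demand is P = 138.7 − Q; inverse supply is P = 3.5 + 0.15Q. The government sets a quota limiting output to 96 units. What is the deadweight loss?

Competitive equilibrium: 138.7 − Q = 3.5 + 0.15Q → Q* = 117.5652, P* = 21.1348.
At Q = 96: demand price = 138.7 − 1·96 = 42.7; supply price = 3.5 + 0.15·96 = 17.9.
ΔQ = 117.5652 − 96 = 21.5652; wedge = 42.7 − 17.9 = 24.8.
Deadweight loss = ½ × 21.5652 × 24.8 = 267.41.

267.41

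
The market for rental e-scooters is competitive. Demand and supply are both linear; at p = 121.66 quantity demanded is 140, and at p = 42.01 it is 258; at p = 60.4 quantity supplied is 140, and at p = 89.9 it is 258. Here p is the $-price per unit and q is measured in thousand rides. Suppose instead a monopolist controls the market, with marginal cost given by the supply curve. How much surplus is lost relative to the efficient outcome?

$3500.83 thousand

Demand slope = (42.01 − 121.66)/(258 − 140) = −0.675, so p = 216.16 − 0.675q.
Supply slope = (89.9 − 60.4)/(258 − 140) = 0.25, so p = 25.4 + 0.25q.
Competitive equilibrium: 216.16 − 0.675q = 25.4 + 0.25q → q* = 206.22703, p* = 76.95676.
Marginal revenue: MR = 216.16 − 1.35q. Set MR = MC: 216.16 − 1.35q = 25.4 + 0.25q → q_m = 119.225.
Price p_m = 216.16 − 0.675·119.225 = 135.68313; MC(q_m) = 25.4 + 0.25·119.225 = 55.20625.
Competitive q* = 206.22703, so Δq = 87.00203; wedge = 135.68313 − 55.20625 = 80.47688.
The triangle = ½ × 87.00203 × 80.47688 = $3500.83 thousand.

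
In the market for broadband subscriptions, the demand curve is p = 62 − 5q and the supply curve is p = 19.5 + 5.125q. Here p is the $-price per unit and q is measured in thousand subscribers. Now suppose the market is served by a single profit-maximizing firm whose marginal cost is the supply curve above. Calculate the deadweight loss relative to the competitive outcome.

Competitive equilibrium: 62 − 5q = 19.5 + 5.125q → q* = 4.1975, p* = 41.0123.
Marginal revenue: MR = 62 − 10q. Set MR = MC: 62 − 10q = 19.5 + 5.125q → q_m = 2.8099.
Price p_m = 62 − 5·2.8099 = 47.9505; MC(q_m) = 19.5 + 5.125·2.8099 = 33.9007.
Competitive q* = 4.1975, so Δq = 1.3876; wedge = 47.9505 − 33.9007 = 14.0498.
Welfare loss = ½ × 1.3876 × 14.0498 = $9.75 thousand.

$9.75 thousand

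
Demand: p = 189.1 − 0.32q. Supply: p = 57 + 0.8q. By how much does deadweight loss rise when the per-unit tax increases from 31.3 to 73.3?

Competitive equilibrium: 189.1 − 0.32q = 57 + 0.8q → q* = 117.9464, p* = 151.3571.
For a per-unit tax t: Δq = t/1.12, so DWL = ½·t·(t/1.12) = t²/2.24.
At t = 31.3: DWL = 437.362. At t = 73.3: DWL = 2398.612.
Increase = 2398.612 − 437.362 = 1961.25.

1961.25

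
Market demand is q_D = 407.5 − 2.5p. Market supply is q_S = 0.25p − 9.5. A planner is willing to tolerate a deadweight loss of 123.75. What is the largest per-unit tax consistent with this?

In inverse form: demand p = 163 − 0.4q, supply p = 38 + 4q.
Competitive equilibrium: 163 − 0.4q = 38 + 4q → q* = 28.4091, p* = 151.6364.
A tax t gives Δq = t/4.4 and wedge t, so DWL = t²/8.8.
t²/8.8 = 123.75 → t² = 1089 → t = 33.

33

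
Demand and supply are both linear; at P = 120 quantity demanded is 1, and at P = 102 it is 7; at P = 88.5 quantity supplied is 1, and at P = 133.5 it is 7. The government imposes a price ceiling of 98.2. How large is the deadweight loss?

15.29

Demand slope = (102 − 120)/(7 − 1) = −3, so P = 123 − 3Q.
Supply slope = (133.5 − 88.5)/(7 − 1) = 7.5, so P = 81 + 7.5Q.
Competitive equilibrium: 123 − 3Q = 81 + 7.5Q → Q* = 4, P* = 111.
At the ceiling P = 98.2, quantity supplied = (98.2 − 81)/7.5 = 2.2933.
Willingness to pay at Q' = 2.2933: 123 − 3·2.2933 = 116.1201.
ΔQ = 4 − 2.2933 = 1.7067; wedge = 116.1201 − 98.2 = 17.9201.
Welfare loss = ½ × 1.7067 × 17.9201 = 15.29.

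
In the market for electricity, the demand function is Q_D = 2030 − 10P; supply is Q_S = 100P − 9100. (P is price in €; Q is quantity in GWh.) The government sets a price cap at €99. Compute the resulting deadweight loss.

In inverse form: demand P = 203 − 0.1Q, supply P = 91 + 0.01Q.
Competitive equilibrium: 203 − 0.1Q = 91 + 0.01Q → Q* = 1018.1818, P* = 101.1818.
At the ceiling P = 99, quantity supplied = (99 − 91)/0.01 = 800.
Willingness to pay at Q' = 800: 203 − 0.1·800 = 123.
ΔQ = 1018.1818 − 800 = 218.1818; wedge = 123 − 99 = 24.
Deadweight loss = ½ × 218.1818 × 24 = €2618.18.

€2618.18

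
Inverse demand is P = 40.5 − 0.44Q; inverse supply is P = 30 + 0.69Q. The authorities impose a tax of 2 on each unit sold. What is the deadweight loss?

1.77

Competitive equilibrium: 40.5 − 0.44Q = 30 + 0.69Q → Q* = 9.292, P* = 36.4115.
With the tax, the buyer price exceeds the seller price by 2: (40.5 − 0.44Q) − (30 + 0.69Q) = 2 → Q' = 7.5221.
ΔQ = 9.292 − 7.5221 = 1.7699; the wedge equals the tax, 2.
Welfare loss = ½ × 1.7699 × 2 = 1.77.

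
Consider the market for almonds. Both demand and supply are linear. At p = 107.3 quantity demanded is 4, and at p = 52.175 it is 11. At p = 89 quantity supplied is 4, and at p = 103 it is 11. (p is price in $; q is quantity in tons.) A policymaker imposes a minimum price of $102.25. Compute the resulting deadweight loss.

$7.25

Demand slope = (52.175 − 107.3)/(11 − 4) = −7.875, so p = 138.8 − 7.875q.
Supply slope = (103 − 89)/(11 − 4) = 2, so p = 81 + 2q.
Competitive equilibrium: 138.8 − 7.875q = 81 + 2q → q* = 5.8532, p* = 92.7063.
At the floor p = 102.25, quantity demanded = (138.8 − 102.25)/7.875 = 4.6413.
Sellers' marginal cost at q' = 4.6413: 81 + 2·4.6413 = 90.2826.
Δq = 5.8532 − 4.6413 = 1.2119; wedge = 102.25 − 90.2826 = 11.9674.
Welfare loss = ½ × 1.2119 × 11.9674 = $7.25.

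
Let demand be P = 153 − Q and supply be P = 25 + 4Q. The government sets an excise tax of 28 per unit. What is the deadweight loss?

Competitive equilibrium: 153 − Q = 25 + 4Q → Q* = 25.6, P* = 127.4.
With the tax, the buyer price exceeds the seller price by 28: (153 − Q) − (25 + 4Q) = 28 → Q' = 20.
ΔQ = 25.6 − 20 = 5.6; the wedge equals the tax, 28.
DWL = ½ × 5.6 × 28 = 78.40.

78.40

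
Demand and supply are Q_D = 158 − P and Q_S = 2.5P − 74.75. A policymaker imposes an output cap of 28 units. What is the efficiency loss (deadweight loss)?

In inverse form: demand P = 158 − Q, supply P = 29.9 + 0.4Q.
Competitive equilibrium: 158 − Q = 29.9 + 0.4Q → Q* = 91.5, P* = 66.5.
At Q = 28: demand price = 158 − 1·28 = 130; supply price = 29.9 + 0.4·28 = 41.1.
ΔQ = 91.5 − 28 = 63.5; wedge = 130 − 41.1 = 88.9.
DWL = ½ × 63.5 × 88.9 = 2822.575.

2822.575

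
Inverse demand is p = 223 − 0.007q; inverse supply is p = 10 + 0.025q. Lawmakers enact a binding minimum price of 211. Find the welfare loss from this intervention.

390768.18

Competitive equilibrium: 223 − 0.007q = 10 + 0.025q → q* = 6656.25, p* = 176.40625.
At the floor p = 211, quantity demanded = (223 − 211)/0.007 = 1714.28571.
Sellers' marginal cost at q' = 1714.28571: 10 + 0.025·1714.28571 = 52.85714.
Δq = 6656.25 − 1714.28571 = 4941.96429; wedge = 211 − 52.85714 = 158.14286.
Welfare loss = ½ × 4941.96429 × 158.14286 = 390768.18.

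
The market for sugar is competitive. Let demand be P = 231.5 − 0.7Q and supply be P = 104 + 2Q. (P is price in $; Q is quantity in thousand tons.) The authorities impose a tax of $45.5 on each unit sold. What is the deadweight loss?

$383.38 thousand

Competitive equilibrium: 231.5 − 0.7Q = 104 + 2Q → Q* = 47.2222, P* = 198.4444.
With the tax, the buyer price exceeds the seller price by 45.5: (231.5 − 0.7Q) − (104 + 2Q) = 45.5 → Q' = 30.3704.
ΔQ = 47.2222 − 30.3704 = 16.8518; the wedge equals the tax, 45.5.
Deadweight loss = ½ × 16.8518 × 45.5 = $383.38 thousand.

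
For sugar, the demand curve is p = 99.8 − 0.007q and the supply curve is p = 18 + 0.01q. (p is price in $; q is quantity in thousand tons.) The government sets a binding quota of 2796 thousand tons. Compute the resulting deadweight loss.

Competitive equilibrium: 99.8 − 0.007q = 18 + 0.01q → q* = 4811.7647, p* = 66.1176.
At q = 2796: demand price = 99.8 − 0.007·2796 = 80.228; supply price = 18 + 0.01·2796 = 45.96.
Δq = 4811.7647 − 2796 = 2015.7647; wedge = 80.228 − 45.96 = 34.268.
The triangle = ½ × 2015.7647 × 34.268 = $34538.11 thousand.

$34538.11 thousand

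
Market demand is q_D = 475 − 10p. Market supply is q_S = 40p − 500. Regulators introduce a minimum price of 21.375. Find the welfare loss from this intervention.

21.97

In inverse form: demand p = 47.5 − 0.1q, supply p = 12.5 + 0.025q.
Competitive equilibrium: 47.5 − 0.1q = 12.5 + 0.025q → q* = 280, p* = 19.5.
At the floor p = 21.375, quantity demanded = (47.5 − 21.375)/0.1 = 261.25.
Sellers' marginal cost at q' = 261.25: 12.5 + 0.025·261.25 = 19.0313.
Δq = 280 − 261.25 = 18.75; wedge = 21.375 − 19.0313 = 2.3437.
Welfare loss = ½ × 18.75 × 2.3437 = 21.97.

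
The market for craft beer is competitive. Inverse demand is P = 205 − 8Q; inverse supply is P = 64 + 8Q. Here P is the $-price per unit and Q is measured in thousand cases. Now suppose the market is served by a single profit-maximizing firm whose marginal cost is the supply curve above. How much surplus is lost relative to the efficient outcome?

Competitive equilibrium: 205 − 8Q = 64 + 8Q → Q* = 8.8125, P* = 134.5.
Marginal revenue: MR = 205 − 16Q. Set MR = MC: 205 − 16Q = 64 + 8Q → Q_m = 5.875.
Price P_m = 205 − 8·5.875 = 158; MC(Q_m) = 64 + 8·5.875 = 111.
Competitive Q* = 8.8125, so ΔQ = 2.9375; wedge = 158 − 111 = 47.
DWL = ½ × 2.9375 × 47 = $69.03 thousand.

$69.03 thousand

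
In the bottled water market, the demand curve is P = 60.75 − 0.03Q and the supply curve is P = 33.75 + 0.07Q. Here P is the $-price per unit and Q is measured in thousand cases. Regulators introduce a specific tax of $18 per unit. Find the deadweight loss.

Competitive equilibrium: 60.75 − 0.03Q = 33.75 + 0.07Q → Q* = 270, P* = 52.65.
With the tax, the buyer price exceeds the seller price by 18: (60.75 − 0.03Q) − (33.75 + 0.07Q) = 18 → Q' = 90.
ΔQ = 270 − 90 = 180; the wedge equals the tax, 18.
Deadweight loss = ½ × 180 × 18 = $1620 thousand.

$1620 thousand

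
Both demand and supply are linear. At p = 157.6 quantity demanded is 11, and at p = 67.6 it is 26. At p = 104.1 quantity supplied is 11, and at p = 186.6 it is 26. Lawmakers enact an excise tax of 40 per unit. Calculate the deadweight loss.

Demand slope = (67.6 − 157.6)/(26 − 11) = −6, so p = 223.6 − 6q.
Supply slope = (186.6 − 104.1)/(26 − 11) = 5.5, so p = 43.6 + 5.5q.
Competitive equilibrium: 223.6 − 6q = 43.6 + 5.5q → q* = 15.6522, p* = 129.687.
With the tax, the buyer price exceeds the seller price by 40: (223.6 − 6q) − (43.6 + 5.5q) = 40 → q' = 12.1739.
Δq = 15.6522 − 12.1739 = 3.4783; the wedge equals the tax, 40.
DWL = ½ × 3.4783 × 40 = 69.57.

69.57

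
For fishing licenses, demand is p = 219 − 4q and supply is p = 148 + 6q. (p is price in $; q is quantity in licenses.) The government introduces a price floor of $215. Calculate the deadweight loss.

$186.05

Competitive equilibrium: 219 − 4q = 148 + 6q → q* = 7.1, p* = 190.6.
At the floor p = 215, quantity demanded = (219 − 215)/4 = 1.
Sellers' marginal cost at q' = 1: 148 + 6·1 = 154.
Δq = 7.1 − 1 = 6.1; wedge = 215 − 154 = 61.
DWL = ½ × 6.1 × 61 = $186.05.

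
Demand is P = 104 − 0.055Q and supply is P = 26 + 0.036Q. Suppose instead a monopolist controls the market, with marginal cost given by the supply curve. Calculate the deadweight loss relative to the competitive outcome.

4743.92

Competitive equilibrium: 104 − 0.055Q = 26 + 0.036Q → Q* = 857.14286, P* = 56.85714.
Marginal revenue: MR = 104 − 0.11Q. Set MR = MC: 104 − 0.11Q = 26 + 0.036Q → Q_m = 534.24658.
Price P_m = 104 − 0.055·534.24658 = 74.61644; MC(Q_m) = 26 + 0.036·534.24658 = 45.23288.
Competitive Q* = 857.14286, so ΔQ = 322.89628; wedge = 74.61644 − 45.23288 = 29.38356.
DWL = ½ × 322.89628 × 29.38356 = 4743.92.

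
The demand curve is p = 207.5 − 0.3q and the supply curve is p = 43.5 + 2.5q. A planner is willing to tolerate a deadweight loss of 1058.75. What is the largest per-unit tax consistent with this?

77

Competitive equilibrium: 207.5 − 0.3q = 43.5 + 2.5q → q* = 58.5714, p* = 189.9286.
A tax t gives Δq = t/2.8 and wedge t, so DWL = t²/5.6.
t²/5.6 = 1058.75 → t² = 5929 → t = 77.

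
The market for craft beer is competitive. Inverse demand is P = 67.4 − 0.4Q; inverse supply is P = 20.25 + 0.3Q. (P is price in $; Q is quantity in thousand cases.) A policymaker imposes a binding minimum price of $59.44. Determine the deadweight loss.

Competitive equilibrium: 67.4 − 0.4Q = 20.25 + 0.3Q → Q* = 67.3571, P* = 40.4571.
At the floor P = 59.44, quantity demanded = (67.4 − 59.44)/0.4 = 19.9.
Sellers' marginal cost at Q' = 19.9: 20.25 + 0.3·19.9 = 26.22.
ΔQ = 67.3571 − 19.9 = 47.4571; wedge = 59.44 − 26.22 = 33.22.
Deadweight loss = ½ × 47.4571 × 33.22 = $788.26 thousand.

$788.26 thousand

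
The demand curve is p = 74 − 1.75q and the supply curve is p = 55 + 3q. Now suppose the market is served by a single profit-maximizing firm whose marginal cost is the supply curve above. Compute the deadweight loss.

Competitive equilibrium: 74 − 1.75q = 55 + 3q → q* = 4, p* = 67.
Marginal revenue: MR = 74 − 3.5q. Set MR = MC: 74 − 3.5q = 55 + 3q → q_m = 2.9231.
Price p_m = 74 − 1.75·2.9231 = 68.8846; MC(q_m) = 55 + 3·2.9231 = 63.7693.
Competitive q* = 4, so Δq = 1.0769; wedge = 68.8846 − 63.7693 = 5.1153.
The triangle = ½ × 1.0769 × 5.1153 = 2.75.

2.75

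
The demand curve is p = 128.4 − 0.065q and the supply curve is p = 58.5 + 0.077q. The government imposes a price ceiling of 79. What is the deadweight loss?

Competitive equilibrium: 128.4 − 0.065q = 58.5 + 0.077q → q* = 492.2535, p* = 96.4035.
At the ceiling p = 79, quantity supplied = (79 − 58.5)/0.077 = 266.2338.
Willingness to pay at q' = 266.2338: 128.4 − 0.065·266.2338 = 111.0948.
Δq = 492.2535 − 266.2338 = 226.0197; wedge = 111.0948 − 79 = 32.0948.
Deadweight loss = ½ × 226.0197 × 32.0948 = 3627.03.

3627.03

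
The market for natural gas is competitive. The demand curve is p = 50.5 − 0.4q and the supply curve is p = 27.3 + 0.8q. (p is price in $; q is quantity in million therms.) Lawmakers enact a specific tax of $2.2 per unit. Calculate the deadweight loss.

Competitive equilibrium: 50.5 − 0.4q = 27.3 + 0.8q → q* = 19.3333, p* = 42.7667.
With the tax, the buyer price exceeds the seller price by 2.2: (50.5 − 0.4q) − (27.3 + 0.8q) = 2.2 → q' = 17.5.
Δq = 19.3333 − 17.5 = 1.8333; the wedge equals the tax, 2.2.
DWL = ½ × 1.8333 × 2.2 = $2.02 million.

$2.02 million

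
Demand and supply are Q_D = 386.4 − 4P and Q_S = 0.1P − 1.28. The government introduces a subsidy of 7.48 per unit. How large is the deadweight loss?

In inverse form: demand P = 96.6 − 0.25Q, supply P = 12.8 + 10Q.
Competitive equilibrium: 96.6 − 0.25Q = 12.8 + 10Q → Q* = 8.1756, P* = 94.5561.
The subsidy lowers effective supply by 7.48: P = 5.32 + 10Q.
New quantity: 96.6 − 0.25Q = 5.32 + 10Q → Q' = 8.9054.
Overproduction ΔQ = 8.9054 − 8.1756 = 0.7298; wedge = subsidy = 7.48.
Welfare loss = ½ × 0.7298 × 7.48 = 2.73.

2.73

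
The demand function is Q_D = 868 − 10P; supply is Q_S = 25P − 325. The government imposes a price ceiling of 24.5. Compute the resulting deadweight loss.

In inverse form: demand P = 86.8 − 0.1Q, supply P = 13 + 0.04Q.
Competitive equilibrium: 86.8 − 0.1Q = 13 + 0.04Q → Q* = 527.1429, P* = 34.0857.
At the ceiling P = 24.5, quantity supplied = (24.5 − 13)/0.04 = 287.5.
Willingness to pay at Q' = 287.5: 86.8 − 0.1·287.5 = 58.05.
ΔQ = 527.1429 − 287.5 = 239.6429; wedge = 58.05 − 24.5 = 33.55.
DWL = ½ × 239.6429 × 33.55 = 4020.01.

4020.01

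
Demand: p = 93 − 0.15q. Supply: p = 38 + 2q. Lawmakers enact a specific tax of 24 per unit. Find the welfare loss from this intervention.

Competitive equilibrium: 93 − 0.15q = 38 + 2q → q* = 25.5814, p* = 89.1628.
With the tax, the buyer price exceeds the seller price by 24: (93 − 0.15q) − (38 + 2q) = 24 → q' = 14.4186.
Δq = 25.5814 − 14.4186 = 11.1628; the wedge equals the tax, 24.
The triangle = ½ × 11.1628 × 24 = 133.95.

133.95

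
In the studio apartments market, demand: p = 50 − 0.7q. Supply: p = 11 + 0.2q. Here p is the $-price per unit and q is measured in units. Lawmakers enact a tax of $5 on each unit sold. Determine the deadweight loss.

$13.89

Competitive equilibrium: 50 − 0.7q = 11 + 0.2q → q* = 43.3333, p* = 19.6667.
With the tax, the buyer price exceeds the seller price by 5: (50 − 0.7q) − (11 + 0.2q) = 5 → q' = 37.7778.
Δq = 43.3333 − 37.7778 = 5.5555; the wedge equals the tax, 5.
Welfare loss = ½ × 5.5555 × 5 = $13.89.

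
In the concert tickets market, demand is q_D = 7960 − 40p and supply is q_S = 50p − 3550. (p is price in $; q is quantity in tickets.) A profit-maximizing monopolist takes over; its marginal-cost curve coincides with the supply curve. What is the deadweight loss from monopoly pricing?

In inverse form: demand p = 199 − 0.025q, supply p = 71 + 0.02q.
Competitive equilibrium: 199 − 0.025q = 71 + 0.02q → q* = 2844.44444, p* = 127.88889.
Marginal revenue: MR = 199 − 0.05q. Set MR = MC: 199 − 0.05q = 71 + 0.02q → q_m = 1828.57143.
Price p_m = 199 − 0.025·1828.57143 = 153.28571; MC(q_m) = 71 + 0.02·1828.57143 = 107.57143.
Competitive q* = 2844.44444, so Δq = 1015.87301; wedge = 153.28571 − 107.57143 = 45.71428.
Welfare loss = ½ × 1015.87301 × 45.71428 = $23219.95.

$23219.95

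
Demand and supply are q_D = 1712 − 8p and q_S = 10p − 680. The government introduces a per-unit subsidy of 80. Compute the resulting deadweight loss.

In inverse form: demand p = 214 − 0.125q, supply p = 68 + 0.1q.
Competitive equilibrium: 214 − 0.125q = 68 + 0.1q → q* = 648.8889, p* = 132.8889.
The subsidy lowers effective supply by 80: p = 0.1q − 12.
New quantity: 214 − 0.125q = 0.1q − 12 → q' = 1004.4444.
Overproduction Δq = 1004.4444 − 648.8889 = 355.5555; wedge = subsidy = 80.
The triangle = ½ × 355.5555 × 80 = 14222.22.

14222.22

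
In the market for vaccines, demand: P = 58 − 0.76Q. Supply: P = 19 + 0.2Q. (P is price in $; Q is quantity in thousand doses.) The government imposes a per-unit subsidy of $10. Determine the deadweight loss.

Competitive equilibrium: 58 − 0.76Q = 19 + 0.2Q → Q* = 40.625, P* = 27.125.
The subsidy lowers effective supply by 10: P = 9 + 0.2Q.
New quantity: 58 − 0.76Q = 9 + 0.2Q → Q' = 51.0417.
Overproduction ΔQ = 51.0417 − 40.625 = 10.4167; wedge = subsidy = 10.
Welfare loss = ½ × 10.4167 × 10 = $52.08 thousand.

$52.08 thousand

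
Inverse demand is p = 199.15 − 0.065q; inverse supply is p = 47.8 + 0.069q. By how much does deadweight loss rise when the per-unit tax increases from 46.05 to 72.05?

Competitive equilibrium: 199.15 − 0.065q = 47.8 + 0.069q → q* = 1129.4776, p* = 125.734.
For a per-unit tax t: Δq = t/0.134, so DWL = ½·t·(t/0.134) = t²/0.268.
At t = 46.05: DWL = 7912.696. At t = 72.05: DWL = 19370.159.
Increase = 19370.159 − 7912.696 = 11457.46.

11457.46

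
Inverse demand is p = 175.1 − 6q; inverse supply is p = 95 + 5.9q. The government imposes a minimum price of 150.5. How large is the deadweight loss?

Competitive equilibrium: 175.1 − 6q = 95 + 5.9q → q* = 6.7311, p* = 134.7134.
At the floor p = 150.5, quantity demanded = (175.1 − 150.5)/6 = 4.1.
Sellers' marginal cost at q' = 4.1: 95 + 5.9·4.1 = 119.19.
Δq = 6.7311 − 4.1 = 2.6311; wedge = 150.5 − 119.19 = 31.31.
The triangle = ½ × 2.6311 × 31.31 = 41.19.

41.19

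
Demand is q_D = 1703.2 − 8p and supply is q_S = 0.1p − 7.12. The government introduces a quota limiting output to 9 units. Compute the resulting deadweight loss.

In inverse form: demand p = 212.9 − 0.125q, supply p = 71.2 + 10q.
Competitive equilibrium: 212.9 − 0.125q = 71.2 + 10q → q* = 13.9951, p* = 211.1506.
At q = 9: demand price = 212.9 − 0.125·9 = 211.775; supply price = 71.2 + 10·9 = 161.2.
Δq = 13.9951 − 9 = 4.9951; wedge = 211.775 − 161.2 = 50.575.
DWL = ½ × 4.9951 × 50.575 = 126.31.

126.31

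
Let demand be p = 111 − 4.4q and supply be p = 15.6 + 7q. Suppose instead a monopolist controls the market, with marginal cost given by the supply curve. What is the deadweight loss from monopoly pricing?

30.96

Competitive equilibrium: 111 − 4.4q = 15.6 + 7q → q* = 8.3684, p* = 74.1789.
Marginal revenue: MR = 111 − 8.8q. Set MR = MC: 111 − 8.8q = 15.6 + 7q → q_m = 6.038.
Price p_m = 111 − 4.4·6.038 = 84.4328; MC(q_m) = 15.6 + 7·6.038 = 57.866.
Competitive q* = 8.3684, so Δq = 2.3304; wedge = 84.4328 − 57.866 = 26.5668.
Welfare loss = ½ × 2.3304 × 26.5668 = 30.96.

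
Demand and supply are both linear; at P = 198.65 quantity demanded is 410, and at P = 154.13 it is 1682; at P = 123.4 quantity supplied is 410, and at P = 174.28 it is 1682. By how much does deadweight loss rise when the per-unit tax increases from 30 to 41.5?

Demand slope = (154.13 − 198.65)/(1682 − 410) = −0.035, so P = 213 − 0.035Q.
Supply slope = (174.28 − 123.4)/(1682 − 410) = 0.04, so P = 107 + 0.04Q.
Competitive equilibrium: 213 − 0.035Q = 107 + 0.04Q → Q* = 1413.3333, P* = 163.5333.
For a per-unit tax t: ΔQ = t/0.075, so DWL = ½·t·(t/0.075) = t²/0.15.
At t = 30: DWL = 6000. At t = 41.5: DWL = 11481.667.
Increase = 11481.667 − 6000 = 5481.67.

5481.67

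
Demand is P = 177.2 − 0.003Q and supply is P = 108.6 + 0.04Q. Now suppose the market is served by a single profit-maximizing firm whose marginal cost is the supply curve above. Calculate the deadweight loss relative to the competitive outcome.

232.74

Competitive equilibrium: 177.2 − 0.003Q = 108.6 + 0.04Q → Q* = 1595.3488, P* = 172.414.
Marginal revenue: MR = 177.2 − 0.006Q. Set MR = MC: 177.2 − 0.006Q = 108.6 + 0.04Q → Q_m = 1491.3043.
Price P_m = 177.2 − 0.003·1491.3043 = 172.7261; MC(Q_m) = 108.6 + 0.04·1491.3043 = 168.2522.
Competitive Q* = 1595.3488, so ΔQ = 104.0445; wedge = 172.7261 − 168.2522 = 4.4739.
Welfare loss = ½ × 104.0445 × 4.4739 = 232.74.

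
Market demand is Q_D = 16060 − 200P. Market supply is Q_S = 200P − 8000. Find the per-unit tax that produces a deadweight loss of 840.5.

4.1

In inverse form: demand P = 80.3 − 0.005Q, supply P = 40 + 0.005Q.
Competitive equilibrium: 80.3 − 0.005Q = 40 + 0.005Q → Q* = 4030, P* = 60.15.
A tax t gives ΔQ = t/0.01 and wedge t, so DWL = t²/0.02.
t²/0.02 = 840.5 → t² = 16.81 → t = 4.1.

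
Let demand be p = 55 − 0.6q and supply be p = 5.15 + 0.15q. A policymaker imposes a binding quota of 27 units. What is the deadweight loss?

Competitive equilibrium: 55 − 0.6q = 5.15 + 0.15q → q* = 66.4667, p* = 15.12.
At q = 27: demand price = 55 − 0.6·27 = 38.8; supply price = 5.15 + 0.15·27 = 9.2.
Δq = 66.4667 − 27 = 39.4667; wedge = 38.8 − 9.2 = 29.6.
Welfare loss = ½ × 39.4667 × 29.6 = 584.11.

584.11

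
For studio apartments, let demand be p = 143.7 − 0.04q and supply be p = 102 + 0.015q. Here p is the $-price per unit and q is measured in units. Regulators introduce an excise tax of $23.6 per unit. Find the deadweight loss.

Competitive equilibrium: 143.7 − 0.04q = 102 + 0.015q → q* = 758.1818, p* = 113.3727.
With the tax, the buyer price exceeds the seller price by 23.6: (143.7 − 0.04q) − (102 + 0.015q) = 23.6 → q' = 329.0909.
Δq = 758.1818 − 329.0909 = 429.0909; the wedge equals the tax, 23.6.
Welfare loss = ½ × 429.0909 × 23.6 = $5063.27.

$5063.27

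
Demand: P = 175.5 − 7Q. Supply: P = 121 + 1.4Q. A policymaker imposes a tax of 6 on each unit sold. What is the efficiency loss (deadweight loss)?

2.14

Competitive equilibrium: 175.5 − 7Q = 121 + 1.4Q → Q* = 6.4881, P* = 130.0833.
With the tax, the buyer price exceeds the seller price by 6: (175.5 − 7Q) − (121 + 1.4Q) = 6 → Q' = 5.7738.
ΔQ = 6.4881 − 5.7738 = 0.7143; the wedge equals the tax, 6.
The triangle = ½ × 0.7143 × 6 = 2.14.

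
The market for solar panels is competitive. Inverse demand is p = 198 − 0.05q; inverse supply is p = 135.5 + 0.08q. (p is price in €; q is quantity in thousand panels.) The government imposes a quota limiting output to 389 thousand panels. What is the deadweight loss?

Competitive equilibrium: 198 − 0.05q = 135.5 + 0.08q → q* = 480.7692, p* = 173.9615.
At q = 389: demand price = 198 − 0.05·389 = 178.55; supply price = 135.5 + 0.08·389 = 166.62.
Δq = 480.7692 − 389 = 91.7692; wedge = 178.55 − 166.62 = 11.93.
Deadweight loss = ½ × 91.7692 × 11.93 = €547.40 thousand.

€547.40 thousand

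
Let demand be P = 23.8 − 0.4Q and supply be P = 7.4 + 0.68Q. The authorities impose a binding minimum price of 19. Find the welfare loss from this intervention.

Competitive equilibrium: 23.8 − 0.4Q = 7.4 + 0.68Q → Q* = 15.1852, P* = 17.7259.
At the floor P = 19, quantity demanded = (23.8 − 19)/0.4 = 12.
Sellers' marginal cost at Q' = 12: 7.4 + 0.68·12 = 15.56.
ΔQ = 15.1852 − 12 = 3.1852; wedge = 19 − 15.56 = 3.44.
DWL = ½ × 3.1852 × 3.44 = 5.48.

5.48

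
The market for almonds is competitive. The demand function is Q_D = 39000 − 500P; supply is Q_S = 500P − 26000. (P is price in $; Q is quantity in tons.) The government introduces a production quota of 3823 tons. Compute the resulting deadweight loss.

$14332.658

In inverse form: demand P = 78 − 0.002Q, supply P = 52 + 0.002Q.
Competitive equilibrium: 78 − 0.002Q = 52 + 0.002Q → Q* = 6500, P* = 65.
At Q = 3823: demand price = 78 − 0.002·3823 = 70.354; supply price = 52 + 0.002·3823 = 59.646.
ΔQ = 6500 − 3823 = 2677; wedge = 70.354 − 59.646 = 10.708.
Welfare loss = ½ × 2677 × 10.708 = $14332.658.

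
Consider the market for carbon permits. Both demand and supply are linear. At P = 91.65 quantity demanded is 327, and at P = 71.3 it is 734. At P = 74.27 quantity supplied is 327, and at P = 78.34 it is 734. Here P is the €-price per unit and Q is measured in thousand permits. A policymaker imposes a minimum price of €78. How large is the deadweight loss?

Demand slope = (71.3 − 91.65)/(734 − 327) = −0.05, so P = 108 − 0.05Q.
Supply slope = (78.34 − 74.27)/(734 − 327) = 0.01, so P = 71 + 0.01Q.
Competitive equilibrium: 108 − 0.05Q = 71 + 0.01Q → Q* = 616.6667, P* = 77.1667.
At the floor P = 78, quantity demanded = (108 − 78)/0.05 = 600.
Sellers' marginal cost at Q' = 600: 71 + 0.01·600 = 77.
ΔQ = 616.6667 − 600 = 16.6667; wedge = 78 − 77 = 1.
Welfare loss = ½ × 16.6667 × 1 = €8.33 thousand.

€8.33 thousand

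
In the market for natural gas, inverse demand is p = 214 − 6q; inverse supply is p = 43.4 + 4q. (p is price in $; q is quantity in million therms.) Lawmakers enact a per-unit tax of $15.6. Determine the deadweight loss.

$12.168 million

Competitive equilibrium: 214 − 6q = 43.4 + 4q → q* = 17.06, p* = 111.64.
With the tax, the buyer price exceeds the seller price by 15.6: (214 − 6q) − (43.4 + 4q) = 15.6 → q' = 15.5.
Δq = 17.06 − 15.5 = 1.56; the wedge equals the tax, 15.6.
The triangle = ½ × 1.56 × 15.6 = $12.168 million.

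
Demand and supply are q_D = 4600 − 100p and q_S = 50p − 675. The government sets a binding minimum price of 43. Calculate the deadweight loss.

In inverse form: demand p = 46 − 0.01q, supply p = 13.5 + 0.02q.
Competitive equilibrium: 46 − 0.01q = 13.5 + 0.02q → q* = 1083.3333, p* = 35.1667.
At the floor p = 43, quantity demanded = (46 − 43)/0.01 = 300.
Sellers' marginal cost at q' = 300: 13.5 + 0.02·300 = 19.5.
Δq = 1083.3333 − 300 = 783.3333; wedge = 43 − 19.5 = 23.5.
Welfare loss = ½ × 783.3333 × 23.5 = 9204.17.

9204.17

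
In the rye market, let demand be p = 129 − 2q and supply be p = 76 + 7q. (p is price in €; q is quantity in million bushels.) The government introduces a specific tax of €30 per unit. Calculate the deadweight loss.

€50 million

Competitive equilibrium: 129 − 2q = 76 + 7q → q* = 5.8889, p* = 117.2222.
With the tax, the buyer price exceeds the seller price by 30: (129 − 2q) − (76 + 7q) = 30 → q' = 2.5556.
Δq = 5.8889 − 2.5556 = 3.3333; the wedge equals the tax, 30.
Welfare loss = ½ × 3.3333 × 30 = €50 million.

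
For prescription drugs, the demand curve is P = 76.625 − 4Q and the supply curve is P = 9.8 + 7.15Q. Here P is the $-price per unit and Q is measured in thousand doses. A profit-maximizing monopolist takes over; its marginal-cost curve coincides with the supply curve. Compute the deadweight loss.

$13.96 thousand

Competitive equilibrium: 76.625 − 4Q = 9.8 + 7.15Q → Q* = 5.9933, P* = 52.6519.
Marginal revenue: MR = 76.625 − 8Q. Set MR = MC: 76.625 − 8Q = 9.8 + 7.15Q → Q_m = 4.4109.
Price P_m = 76.625 − 4·4.4109 = 58.9814; MC(Q_m) = 9.8 + 7.15·4.4109 = 41.3379.
Competitive Q* = 5.9933, so ΔQ = 1.5824; wedge = 58.9814 − 41.3379 = 17.6435.
Welfare loss = ½ × 1.5824 × 17.6435 = $13.96 thousand.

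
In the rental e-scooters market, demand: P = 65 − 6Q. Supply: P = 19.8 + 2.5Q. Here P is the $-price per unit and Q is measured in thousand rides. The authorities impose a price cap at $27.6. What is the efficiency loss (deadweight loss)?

$20.53 thousand

Competitive equilibrium: 65 − 6Q = 19.8 + 2.5Q → Q* = 5.3176, P* = 33.0941.
At the ceiling P = 27.6, quantity supplied = (27.6 − 19.8)/2.5 = 3.12.
Willingness to pay at Q' = 3.12: 65 − 6·3.12 = 46.28.
ΔQ = 5.3176 − 3.12 = 2.1976; wedge = 46.28 − 27.6 = 18.68.
Deadweight loss = ½ × 2.1976 × 18.68 = $20.53 thousand.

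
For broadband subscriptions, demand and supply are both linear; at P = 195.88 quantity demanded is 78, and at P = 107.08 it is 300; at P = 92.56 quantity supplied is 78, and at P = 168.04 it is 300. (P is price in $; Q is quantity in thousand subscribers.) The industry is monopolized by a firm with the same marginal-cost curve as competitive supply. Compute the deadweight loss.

$2157.33 thousand

Demand slope = (107.08 − 195.88)/(300 − 78) = −0.4, so P = 227.08 − 0.4Q.
Supply slope = (168.04 − 92.56)/(300 − 78) = 0.34, so P = 66.04 + 0.34Q.
Competitive equilibrium: 227.08 − 0.4Q = 66.04 + 0.34Q → Q* = 217.62162, P* = 140.03135.
Marginal revenue: MR = 227.08 − 0.8Q. Set MR = MC: 227.08 − 0.8Q = 66.04 + 0.34Q → Q_m = 141.26316.
Price P_m = 227.08 − 0.4·141.26316 = 170.57474; MC(Q_m) = 66.04 + 0.34·141.26316 = 114.06947.
Competitive Q* = 217.62162, so ΔQ = 76.35846; wedge = 170.57474 − 114.06947 = 56.50527.
The triangle = ½ × 76.35846 × 56.50527 = $2157.33 thousand.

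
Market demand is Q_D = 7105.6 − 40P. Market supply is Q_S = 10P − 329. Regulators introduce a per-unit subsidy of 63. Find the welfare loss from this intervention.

In inverse form: demand P = 177.64 − 0.025Q, supply P = 32.9 + 0.1Q.
Competitive equilibrium: 177.64 − 0.025Q = 32.9 + 0.1Q → Q* = 1157.92, P* = 148.692.
The subsidy lowers effective supply by 63: P = 0.1Q − 30.1.
New quantity: 177.64 − 0.025Q = 0.1Q − 30.1 → Q' = 1661.92.
Overproduction ΔQ = 1661.92 − 1157.92 = 504; wedge = subsidy = 63.
Welfare loss = ½ × 504 × 63 = 15876.

15876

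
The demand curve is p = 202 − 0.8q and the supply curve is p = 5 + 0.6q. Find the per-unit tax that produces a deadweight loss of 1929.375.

73.5

Competitive equilibrium: 202 − 0.8q = 5 + 0.6q → q* = 140.7143, p* = 89.4286.
A tax t gives Δq = t/1.4 and wedge t, so DWL = t²/2.8.
t²/2.8 = 1929.375 → t² = 5402.25 → t = 73.5.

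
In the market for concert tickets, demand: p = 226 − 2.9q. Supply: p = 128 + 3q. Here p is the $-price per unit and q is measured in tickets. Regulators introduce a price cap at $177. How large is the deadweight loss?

Competitive equilibrium: 226 − 2.9q = 128 + 3q → q* = 16.6102, p* = 177.8305.
At the ceiling p = 177, quantity supplied = (177 − 128)/3 = 16.3333.
Willingness to pay at q' = 16.3333: 226 − 2.9·16.3333 = 178.6334.
Δq = 16.6102 − 16.3333 = 0.2769; wedge = 178.6334 − 177 = 1.6334.
Deadweight loss = ½ × 0.2769 × 1.6334 = $0.23.

$0.23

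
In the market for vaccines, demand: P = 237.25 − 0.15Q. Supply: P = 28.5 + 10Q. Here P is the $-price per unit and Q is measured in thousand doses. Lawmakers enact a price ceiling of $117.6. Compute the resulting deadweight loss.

Competitive equilibrium: 237.25 − 0.15Q = 28.5 + 10Q → Q* = 20.5665, P* = 234.165.
At the ceiling P = 117.6, quantity supplied = (117.6 − 28.5)/10 = 8.91.
Willingness to pay at Q' = 8.91: 237.25 − 0.15·8.91 = 235.9135.
ΔQ = 20.5665 − 8.91 = 11.6565; wedge = 235.9135 − 117.6 = 118.3135.
DWL = ½ × 11.6565 × 118.3135 = $689.56 thousand.

$689.56 thousand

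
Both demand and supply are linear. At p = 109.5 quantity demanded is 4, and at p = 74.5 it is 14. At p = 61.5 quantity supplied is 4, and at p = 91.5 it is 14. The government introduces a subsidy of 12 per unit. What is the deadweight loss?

11.08

Demand slope = (74.5 − 109.5)/(14 − 4) = −3.5, so p = 123.5 − 3.5q.
Supply slope = (91.5 − 61.5)/(14 − 4) = 3, so p = 49.5 + 3q.
Competitive equilibrium: 123.5 − 3.5q = 49.5 + 3q → q* = 11.3846, p* = 83.6538.
The subsidy lowers effective supply by 12: p = 37.5 + 3q.
New quantity: 123.5 − 3.5q = 37.5 + 3q → q' = 13.2308.
Overproduction Δq = 13.2308 − 11.3846 = 1.8462; wedge = subsidy = 12.
The triangle = ½ × 1.8462 × 12 = 11.08.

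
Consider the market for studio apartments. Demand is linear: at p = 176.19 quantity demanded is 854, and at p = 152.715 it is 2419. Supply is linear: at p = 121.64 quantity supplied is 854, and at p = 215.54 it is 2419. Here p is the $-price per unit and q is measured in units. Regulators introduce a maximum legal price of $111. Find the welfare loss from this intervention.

$30690.82

Demand slope = (152.715 − 176.19)/(2419 − 854) = −0.015, so p = 189 − 0.015q.
Supply slope = (215.54 − 121.64)/(2419 − 854) = 0.06, so p = 70.4 + 0.06q.
Competitive equilibrium: 189 − 0.015q = 70.4 + 0.06q → q* = 1581.33333, p* = 165.28.
At the ceiling p = 111, quantity supplied = (111 − 70.4)/0.06 = 676.66667.
Willingness to pay at q' = 676.66667: 189 − 0.015·676.66667 = 178.85.
Δq = 1581.33333 − 676.66667 = 904.66666; wedge = 178.85 − 111 = 67.85.
Welfare loss = ½ × 904.66666 × 67.85 = $30690.82.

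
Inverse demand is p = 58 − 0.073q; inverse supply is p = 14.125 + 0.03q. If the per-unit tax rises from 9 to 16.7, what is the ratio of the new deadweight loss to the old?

3.443

Competitive equilibrium: 58 − 0.073q = 14.125 + 0.03q → q* = 425.9709, p* = 26.9041.
For a per-unit tax t: Δq = t/0.103, so DWL = ½·t·(t/0.103) = t²/0.206.
At t = 9: DWL = 393.204. At t = 16.7: DWL = 1353.835.
Ratio = (16.7/9)² = 3.443.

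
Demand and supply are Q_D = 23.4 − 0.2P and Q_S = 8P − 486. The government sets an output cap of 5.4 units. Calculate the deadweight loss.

79.66

In inverse form: demand P = 117 − 5Q, supply P = 60.75 + 0.125Q.
Competitive equilibrium: 117 − 5Q = 60.75 + 0.125Q → Q* = 10.9756, P* = 62.122.
At Q = 5.4: demand price = 117 − 5·5.4 = 90; supply price = 60.75 + 0.125·5.4 = 61.425.
ΔQ = 10.9756 − 5.4 = 5.5756; wedge = 90 − 61.425 = 28.575.
The triangle = ½ × 5.5756 × 28.575 = 79.66.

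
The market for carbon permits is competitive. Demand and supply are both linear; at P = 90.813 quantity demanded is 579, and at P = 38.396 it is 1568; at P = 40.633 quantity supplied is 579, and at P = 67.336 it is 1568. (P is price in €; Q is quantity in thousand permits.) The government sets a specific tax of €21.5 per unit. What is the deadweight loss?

€2889.06 thousand

Demand slope = (38.396 − 90.813)/(1568 − 579) = −0.053, so P = 121.5 − 0.053Q.
Supply slope = (67.336 − 40.633)/(1568 − 579) = 0.027, so P = 25 + 0.027Q.
Competitive equilibrium: 121.5 − 0.053Q = 25 + 0.027Q → Q* = 1206.25, P* = 57.5688.
With the tax, the buyer price exceeds the seller price by 21.5: (121.5 − 0.053Q) − (25 + 0.027Q) = 21.5 → Q' = 937.5.
ΔQ = 1206.25 − 937.5 = 268.75; the wedge equals the tax, 21.5.
Deadweight loss = ½ × 268.75 × 21.5 = €2889.06 thousand.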